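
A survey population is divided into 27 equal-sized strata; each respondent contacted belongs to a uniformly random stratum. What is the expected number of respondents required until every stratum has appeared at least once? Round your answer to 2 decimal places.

105.07

The wait to go from k to k+1 distinct strata is geometric with mean 27/(27-k).
E[T] = 27/27 + 27/26 + 27/25 + ... + 27/2 + 27/1 = 27·H_{27}.
H_{27} = 3.891, so E[T] = 105.069.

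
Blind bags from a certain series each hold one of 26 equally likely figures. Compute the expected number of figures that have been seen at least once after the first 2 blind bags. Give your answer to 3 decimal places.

1.962

For each figure, P(seen in 2 blind bags) = 1 - (25/26)^2 = 0.0754.
By linearity of expectation, E[distinct seen] = 26·(1 - (25/26)^2) = 1.9615.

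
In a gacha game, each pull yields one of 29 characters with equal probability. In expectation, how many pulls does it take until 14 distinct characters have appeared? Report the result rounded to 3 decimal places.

18.659

Going from k to k+1 distinct takes a geometric number of pulls with mean 29/(29-k).
Sum over k = 0,...,13: E = 29/29 + 29/28 + 29/27 + ... + 29/17 + 29/16 = 18.6593.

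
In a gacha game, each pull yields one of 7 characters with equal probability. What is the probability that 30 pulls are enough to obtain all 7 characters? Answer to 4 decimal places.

By inclusion–exclusion over which characters are missing,
P(all seen) = Σ_{j=0}^{7} (-1)^j C(7,j)((7-j)/7)^30
= 1.00000 - 0.06866 + 0.00087 - 0.00000 + 0.00000 - 0.00000 + 0.00000 - 0.00000
= 0.93221.

0.9322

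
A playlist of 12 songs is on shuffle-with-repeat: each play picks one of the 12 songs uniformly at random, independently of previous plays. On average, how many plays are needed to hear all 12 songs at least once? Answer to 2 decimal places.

37.24

After k distinct songs have appeared, the next play gives a new one with probability (12-k)/12, so the expected wait for the (k+1)-th is 12/(12-k).
E[T] = 12/12 + 12/11 + 12/10 + ... + 12/2 + 12/1 = 12·H_{12}.
H_{12} = 3.103, so E[T] = 37.239.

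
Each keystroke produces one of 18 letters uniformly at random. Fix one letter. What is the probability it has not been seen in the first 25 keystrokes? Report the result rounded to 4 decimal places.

0.2396

On each keystroke the fixed letter fails to appear with probability 17/18.
P(still missing after 25) = (17/18)^25 = 0.23956.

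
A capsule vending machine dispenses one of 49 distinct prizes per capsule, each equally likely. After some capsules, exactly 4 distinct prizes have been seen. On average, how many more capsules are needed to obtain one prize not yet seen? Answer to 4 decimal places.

Each capsule yields a new prize with probability (49-4)/49 = 45/49, so the wait is geometric with mean 49/45.
E = 49/45 = 1.08889.

1.0889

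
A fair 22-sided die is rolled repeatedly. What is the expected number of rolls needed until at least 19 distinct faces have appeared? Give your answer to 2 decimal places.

40.86

With k distinct faces already seen, the next new one arrives after an expected 22/(22-k) rolls.
Sum over k = 0,...,18: E = 22/22 + 22/21 + 22/20 + ... + 22/5 + 22/4 = 40.865.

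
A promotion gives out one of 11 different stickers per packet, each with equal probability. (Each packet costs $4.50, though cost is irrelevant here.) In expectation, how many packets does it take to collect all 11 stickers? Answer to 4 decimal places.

33.2187

The wait to go from k to k+1 distinct stickers is geometric with mean 11/(11-k).
E[T] = 11/11 + 11/10 + 11/9 + ... + 11/2 + 11/1 = 11·H_{11}.
H_{11} = 3.01988, so E[T] = 33.21865.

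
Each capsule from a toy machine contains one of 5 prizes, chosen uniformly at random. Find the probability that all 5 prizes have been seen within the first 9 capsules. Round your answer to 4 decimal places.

0.4271

Let A_i be the event that prize i is missing after 9 capsules. By inclusion–exclusion on the A_i,
P(all seen) = Σ_{j=0}^{5} (-1)^j C(5,j)((5-j)/5)^9
= 1.00000 - 0.67109 + 0.10078 - 0.00262 + 0.00000 - 0.00000
= 0.42707.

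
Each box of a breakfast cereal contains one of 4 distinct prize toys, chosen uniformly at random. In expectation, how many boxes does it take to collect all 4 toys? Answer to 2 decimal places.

8.33

After k distinct toys have appeared, the next box gives a new one with probability (4-k)/4, so the expected wait for the (k+1)-th is 4/(4-k).
E[T] = 4/4 + 4/3 + 4/2 + 4/1 = 4·H_{4}.
H_{4} = 2.083, so E[T] = 8.333.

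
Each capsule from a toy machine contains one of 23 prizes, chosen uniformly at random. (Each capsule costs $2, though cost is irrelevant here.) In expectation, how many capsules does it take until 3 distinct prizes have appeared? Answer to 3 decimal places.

3.141

Going from k to k+1 distinct takes a geometric number of capsules with mean 23/(23-k).
Sum over k = 0,...,2: E = 23/23 + 23/22 + 23/21 = 3.1407.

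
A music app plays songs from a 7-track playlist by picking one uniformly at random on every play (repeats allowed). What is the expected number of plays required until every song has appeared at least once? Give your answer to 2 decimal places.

After k distinct songs have appeared, the next play gives a new one with probability (7-k)/7, so the expected wait for the (k+1)-th is 7/(7-k).
E[T] = 7/7 + 7/6 + 7/5 + ... + 7/2 + 7/1 = 7·H_{7}.
H_{7} = 2.593, so E[T] = 18.150.

18.15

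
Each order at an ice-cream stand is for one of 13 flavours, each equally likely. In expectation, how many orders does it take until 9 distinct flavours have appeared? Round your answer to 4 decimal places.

Going from k to k+1 distinct takes a geometric number of orders with mean 13/(13-k).
Sum over k = 0,...,8: E = 13/13 + 13/12 + 13/11 + ... + 13/6 + 13/5 = 14.25841.

14.2584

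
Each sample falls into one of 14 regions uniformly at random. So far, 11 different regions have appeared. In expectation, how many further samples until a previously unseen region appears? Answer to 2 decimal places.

4.67

The number of samples until the next new region is geometric with success probability 3/14, so its mean is 14/3.
E = 14/3 = 4.667.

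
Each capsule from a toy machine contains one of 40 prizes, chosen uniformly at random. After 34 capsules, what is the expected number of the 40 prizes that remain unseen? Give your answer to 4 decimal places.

For each prize, P(unseen after 34) = (39/40)^34 = 0.42282.
By linearity of expectation, E[unseen] = 40·(39/40)^34 = 16.91285.

16.9129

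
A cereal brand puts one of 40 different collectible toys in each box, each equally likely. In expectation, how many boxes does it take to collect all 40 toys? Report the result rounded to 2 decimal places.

The wait to go from k to k+1 distinct toys is geometric with mean 40/(40-k).
E[T] = 40/40 + 40/39 + 40/38 + ... + 40/2 + 40/1 = 40·H_{40}.
H_{40} = 4.279, so E[T] = 171.142.

171.14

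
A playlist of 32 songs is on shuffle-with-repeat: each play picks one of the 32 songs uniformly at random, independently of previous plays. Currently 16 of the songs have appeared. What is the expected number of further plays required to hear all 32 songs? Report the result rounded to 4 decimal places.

108.1833

The wait to go from k to k+1 distinct songs is geometric with mean 32/(32-k).
Sum over k = 16,...,31: E = 32/16 + 32/15 + 32/14 + ... + 32/2 + 32/1 = 108.18333.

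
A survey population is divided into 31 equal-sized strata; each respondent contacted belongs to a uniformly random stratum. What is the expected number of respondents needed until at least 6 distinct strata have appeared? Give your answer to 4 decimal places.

With k distinct strata already seen, the next new one arrives after an expected 31/(31-k) respondents.
Sum over k = 0,...,5: E = 31/31 + 31/30 + 31/29 + 31/28 + 31/27 + 31/26 = 6.54990.

6.5499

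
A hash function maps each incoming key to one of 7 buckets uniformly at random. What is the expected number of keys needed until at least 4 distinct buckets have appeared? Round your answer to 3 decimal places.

With k distinct buckets already seen, the next new one arrives after an expected 7/(7-k) keys.
Sum over k = 0,...,3: E = 7/7 + 7/6 + 7/5 + 7/4 = 5.3167.

5.317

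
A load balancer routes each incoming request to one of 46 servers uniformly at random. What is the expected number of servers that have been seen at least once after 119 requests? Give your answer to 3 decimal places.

42.636

For each server, P(seen in 119 requests) = 1 - (45/46)^119 = 0.9269.
By linearity of expectation, E[distinct seen] = 46·(1 - (45/46)^119) = 42.6359.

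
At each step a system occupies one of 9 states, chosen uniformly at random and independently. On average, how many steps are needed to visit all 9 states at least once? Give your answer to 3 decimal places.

25.461

Split into phases: going from k distinct to k+1 distinct takes on average 9/(9-k) steps.
E[T] = 9/9 + 9/8 + 9/7 + ... + 9/2 + 9/1 = 9·H_{9}.
H_{9} = 2.8290, so E[T] = 25.4607.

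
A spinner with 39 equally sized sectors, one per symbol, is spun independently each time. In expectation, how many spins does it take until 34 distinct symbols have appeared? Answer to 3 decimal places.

With k distinct symbols already seen, the next new one arrives after an expected 39/(39-k) spins.
Sum over k = 0,...,33: E = 39/39 + 39/38 + 39/37 + ... + 39/7 + 39/6 = 76.8382.

76.838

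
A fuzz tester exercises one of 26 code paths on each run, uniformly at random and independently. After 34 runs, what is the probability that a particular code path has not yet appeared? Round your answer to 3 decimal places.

0.264

On each run the fixed code path fails to appear with probability 25/26.
P(still missing after 34) = (25/26)^34 = 0.2636.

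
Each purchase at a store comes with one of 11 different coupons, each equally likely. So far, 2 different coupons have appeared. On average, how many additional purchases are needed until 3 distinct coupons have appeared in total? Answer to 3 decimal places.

1.222

From k distinct to k+1 distinct takes on average 11/(11-k) purchases.
Only the k = 2 term is needed: E = 11/9 = 1.2222.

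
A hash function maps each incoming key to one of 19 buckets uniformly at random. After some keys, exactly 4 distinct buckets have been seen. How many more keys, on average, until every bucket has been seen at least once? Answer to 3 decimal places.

From k distinct to k+1 distinct takes on average 19/(19-k) keys.
Sum over k = 4,...,18: E = 19/15 + 19/14 + 19/13 + ... + 19/2 + 19/1 = 63.0464.

63.046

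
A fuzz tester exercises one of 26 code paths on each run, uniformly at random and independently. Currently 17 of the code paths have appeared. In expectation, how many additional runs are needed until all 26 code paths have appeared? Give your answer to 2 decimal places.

73.55

The wait to go from k to k+1 distinct code paths is geometric with mean 26/(26-k).
Sum over k = 17,...,25: E = 26/9 + 26/8 + 26/7 + ... + 26/2 + 26/1 = 73.553.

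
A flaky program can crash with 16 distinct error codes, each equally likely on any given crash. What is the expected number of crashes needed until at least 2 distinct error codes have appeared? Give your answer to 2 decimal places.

Going from k to k+1 distinct takes a geometric number of crashes with mean 16/(16-k).
Sum over k = 0,...,1: E = 16/16 + 16/15 = 2.067.

2.07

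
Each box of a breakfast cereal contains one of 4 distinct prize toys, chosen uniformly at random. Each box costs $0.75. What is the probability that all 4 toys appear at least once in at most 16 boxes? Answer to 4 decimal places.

0.9600

Let A_i be the event that toy i is missing after 16 boxes. By inclusion–exclusion on the A_i,
P(all seen) = Σ_{j=0}^{4} (-1)^j C(4,j)((4-j)/4)^16
= 1.00000 - 0.04009 + 0.00009 - 0.00000 + 0.00000
= 0.96000.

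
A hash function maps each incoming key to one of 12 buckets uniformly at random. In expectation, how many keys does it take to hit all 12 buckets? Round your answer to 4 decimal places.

Split into phases: going from k distinct to k+1 distinct takes on average 12/(12-k) keys.
E[T] = 12/12 + 12/11 + 12/10 + ... + 12/2 + 12/1 = 12·H_{12}.
H_{12} = 3.10321, so E[T] = 37.23853.

37.2385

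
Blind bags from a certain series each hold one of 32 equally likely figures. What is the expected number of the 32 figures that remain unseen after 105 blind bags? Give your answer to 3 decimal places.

1.141

For each figure, P(unseen after 105) = (31/32)^105 = 0.0357.
By linearity of expectation, E[unseen] = 32·(31/32)^105 = 1.1412.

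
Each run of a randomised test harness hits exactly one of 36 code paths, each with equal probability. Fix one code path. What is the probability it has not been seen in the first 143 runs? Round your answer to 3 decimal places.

On each run the fixed code path fails to appear with probability 35/36.
P(still missing after 143) = (35/36)^143 = 0.0178.

0.018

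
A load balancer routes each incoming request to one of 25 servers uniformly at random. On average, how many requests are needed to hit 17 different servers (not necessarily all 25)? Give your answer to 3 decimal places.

27.453

Going from k to k+1 distinct takes a geometric number of requests with mean 25/(25-k).
Sum over k = 0,...,16: E = 25/25 + 25/24 + 25/23 + ... + 25/10 + 25/9 = 27.4525.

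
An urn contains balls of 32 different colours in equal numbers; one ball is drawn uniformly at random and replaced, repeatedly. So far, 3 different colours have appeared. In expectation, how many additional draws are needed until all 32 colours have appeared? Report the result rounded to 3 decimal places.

126.773

From k distinct to k+1 distinct takes on average 32/(32-k) draws.
Sum over k = 3,...,31: E = 32/29 + 32/28 + 32/27 + ... + 32/2 + 32/1 = 126.7729.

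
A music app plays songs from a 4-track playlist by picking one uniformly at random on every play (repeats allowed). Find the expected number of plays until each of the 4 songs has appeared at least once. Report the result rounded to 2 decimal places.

The wait to go from k to k+1 distinct songs is geometric with mean 4/(4-k).
E[T] = 4/4 + 4/3 + 4/2 + 4/1 = 4·H_{4}.
H_{4} = 2.083, so E[T] = 8.333.

8.33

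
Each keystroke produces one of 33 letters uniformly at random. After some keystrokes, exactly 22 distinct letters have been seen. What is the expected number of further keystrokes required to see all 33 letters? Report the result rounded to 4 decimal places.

The wait to go from k to k+1 distinct letters is geometric with mean 33/(33-k).
Sum over k = 22,...,32: E = 33/11 + 33/10 + 33/9 + ... + 33/2 + 33/1 = 99.65595.

99.6560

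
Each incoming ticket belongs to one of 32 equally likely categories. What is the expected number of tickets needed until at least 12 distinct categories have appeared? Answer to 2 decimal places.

14.74

Going from k to k+1 distinct takes a geometric number of tickets with mean 32/(32-k).
Sum over k = 0,...,11: E = 32/32 + 32/31 + 32/30 + ... + 32/22 + 32/21 = 14.744.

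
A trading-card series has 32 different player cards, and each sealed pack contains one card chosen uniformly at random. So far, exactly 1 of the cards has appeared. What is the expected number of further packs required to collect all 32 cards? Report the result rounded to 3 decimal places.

With k distinct cards already seen, the next new one takes an expected 32/(32-k) packs.
Sum over k = 1,...,31: E = 32/31 + 32/30 + 32/29 + ... + 32/2 + 32/1 = 128.8718.

128.872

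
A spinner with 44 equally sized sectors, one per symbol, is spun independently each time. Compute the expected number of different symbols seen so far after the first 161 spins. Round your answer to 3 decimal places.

42.914

For each symbol, P(seen in 161 spins) = 1 - (43/44)^161 = 0.9753.
By linearity of expectation, E[distinct seen] = 44·(1 - (43/44)^161) = 42.9136.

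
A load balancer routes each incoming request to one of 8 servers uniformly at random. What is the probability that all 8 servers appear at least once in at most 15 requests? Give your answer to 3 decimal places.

Let A_i be the event that server i is missing after 15 requests. By inclusion–exclusion on the A_i,
P(all seen) = Σ_{j=0}^{8} (-1)^j C(8,j)((8-j)/8)^15
= 1.0000 - 1.0795 + 0.3742 - 0.0486 + 0.0021 - 0.0000 + 0.0000 - 0.0000 + 0.0000
= 0.2482.

0.248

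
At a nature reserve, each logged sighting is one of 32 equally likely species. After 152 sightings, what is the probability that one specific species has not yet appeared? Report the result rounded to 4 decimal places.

0.0080

On each sighting the fixed species fails to appear with probability 31/32.
P(still missing after 152) = (31/32)^152 = 0.00802.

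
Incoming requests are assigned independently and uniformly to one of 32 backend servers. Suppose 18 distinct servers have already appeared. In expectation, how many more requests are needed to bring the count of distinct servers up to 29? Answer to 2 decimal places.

45.38

From k distinct to k+1 distinct takes on average 32/(32-k) requests.
Sum over k = 18,...,28: E = 32/14 + 32/13 + 32/12 + ... + 32/5 + 32/4 = 45.383.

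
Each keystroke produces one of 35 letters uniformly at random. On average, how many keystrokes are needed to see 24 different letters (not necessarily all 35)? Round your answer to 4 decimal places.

Going from k to k+1 distinct takes a geometric number of keystrokes with mean 35/(35-k).
Sum over k = 0,...,23: E = 35/35 + 35/34 + 35/33 + ... + 35/13 + 35/12 = 39.44164.

39.4416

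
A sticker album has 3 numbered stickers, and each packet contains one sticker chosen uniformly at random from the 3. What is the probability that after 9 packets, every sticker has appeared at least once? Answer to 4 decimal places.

0.9221

Let A_i be the event that sticker i is missing after 9 packets. By inclusion–exclusion on the A_i,
P(all seen) = Σ_{j=0}^{3} (-1)^j C(3,j)((3-j)/3)^9
= 1.00000 - 0.07804 + 0.00015 - 0.00000
= 0.92212.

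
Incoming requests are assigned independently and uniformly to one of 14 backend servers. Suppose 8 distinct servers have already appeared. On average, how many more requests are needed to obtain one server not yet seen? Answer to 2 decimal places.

2.33

Each request yields a new server with probability (14-8)/14 = 6/14, so the wait is geometric with mean 14/6.
E = 14/6 = 2.333.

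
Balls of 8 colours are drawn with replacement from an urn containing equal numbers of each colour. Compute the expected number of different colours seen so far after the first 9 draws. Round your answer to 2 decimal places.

For each colour, P(seen in 9 draws) = 1 - (7/8)^9 = 0.699.
By linearity of expectation, E[distinct seen] = 8·(1 - (7/8)^9) = 5.595.

5.59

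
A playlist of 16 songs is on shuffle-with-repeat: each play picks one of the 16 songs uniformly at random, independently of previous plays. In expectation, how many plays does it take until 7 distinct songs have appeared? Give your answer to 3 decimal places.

8.828

Going from k to k+1 distinct takes a geometric number of plays with mean 16/(16-k).
Sum over k = 0,...,6: E = 16/16 + 16/15 + 16/14 + ... + 16/11 + 16/10 = 8.8282.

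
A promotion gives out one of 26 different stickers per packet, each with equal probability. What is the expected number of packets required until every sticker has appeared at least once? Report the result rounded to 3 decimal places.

Split into phases: going from k distinct to k+1 distinct takes on average 26/(26-k) packets.
E[T] = 26/26 + 26/25 + 26/24 + ... + 26/2 + 26/1 = 26·H_{26}.
H_{26} = 3.8544, so E[T] = 100.2149.

100.215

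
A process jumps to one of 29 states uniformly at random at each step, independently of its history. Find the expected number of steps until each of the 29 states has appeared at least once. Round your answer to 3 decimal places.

Split into phases: going from k distinct to k+1 distinct takes on average 29/(29-k) steps.
E[T] = 29/29 + 29/28 + 29/27 + ... + 29/2 + 29/1 = 29·H_{29}.
H_{29} = 3.9617, so E[T] = 114.8880.

114.888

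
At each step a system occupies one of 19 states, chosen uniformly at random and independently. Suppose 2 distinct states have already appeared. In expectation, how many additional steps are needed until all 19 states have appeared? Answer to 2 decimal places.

65.35

The wait to go from k to k+1 distinct states is geometric with mean 19/(19-k).
Sum over k = 2,...,18: E = 19/17 + 19/16 + 19/15 + ... + 19/2 + 19/1 = 65.351.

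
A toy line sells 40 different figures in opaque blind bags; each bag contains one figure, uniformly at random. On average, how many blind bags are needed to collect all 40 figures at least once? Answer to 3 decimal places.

171.142

The wait to go from k to k+1 distinct figures is geometric with mean 40/(40-k).
E[T] = 40/40 + 40/39 + 40/38 + ... + 40/2 + 40/1 = 40·H_{40}.
H_{40} = 4.2785, so E[T] = 171.1417.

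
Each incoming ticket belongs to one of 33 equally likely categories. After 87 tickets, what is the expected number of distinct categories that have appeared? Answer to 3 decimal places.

For each category, P(seen in 87 tickets) = 1 - (32/33)^87 = 0.9312.
By linearity of expectation, E[distinct seen] = 33·(1 - (32/33)^87) = 30.7309.

30.731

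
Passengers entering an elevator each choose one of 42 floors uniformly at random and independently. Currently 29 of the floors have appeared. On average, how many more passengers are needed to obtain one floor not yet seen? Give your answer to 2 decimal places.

3.23

The number of passengers until the next new floor is geometric with success probability 13/42, so its mean is 42/13.
E = 42/13 = 3.231.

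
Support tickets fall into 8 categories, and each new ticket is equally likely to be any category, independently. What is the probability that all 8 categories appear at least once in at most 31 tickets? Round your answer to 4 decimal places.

Let A_i be the event that category i is missing after 31 tickets. By inclusion–exclusion on the A_i,
P(all seen) = Σ_{j=0}^{8} (-1)^j C(8,j)((8-j)/8)^31
= 1.00000 - 0.12745 + 0.00375 - 0.00003 + 0.00000 - 0.00000 + 0.00000 - 0.00000 + 0.00000
= 0.87627.

0.8763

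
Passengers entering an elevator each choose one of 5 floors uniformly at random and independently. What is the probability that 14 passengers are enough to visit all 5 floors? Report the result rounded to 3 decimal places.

Let A_i be the event that floor i is missing after 14 passengers. By inclusion–exclusion on the A_i,
P(all seen) = Σ_{j=0}^{5} (-1)^j C(5,j)((5-j)/5)^14
= 1.0000 - 0.2199 + 0.0078 - 0.0000 + 0.0000 - 0.0000
= 0.7879.

0.788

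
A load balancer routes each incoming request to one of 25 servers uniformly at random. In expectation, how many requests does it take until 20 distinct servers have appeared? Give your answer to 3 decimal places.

38.316

Going from k to k+1 distinct takes a geometric number of requests with mean 25/(25-k).
Sum over k = 0,...,19: E = 25/25 + 25/24 + 25/23 + ... + 25/7 + 25/6 = 38.3156.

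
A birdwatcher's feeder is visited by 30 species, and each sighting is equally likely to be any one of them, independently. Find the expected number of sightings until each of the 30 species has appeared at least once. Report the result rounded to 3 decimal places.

119.850

The wait to go from k to k+1 distinct species is geometric with mean 30/(30-k).
E[T] = 30/30 + 30/29 + 30/28 + ... + 30/2 + 30/1 = 30·H_{30}.
H_{30} = 3.9950, so E[T] = 119.8496.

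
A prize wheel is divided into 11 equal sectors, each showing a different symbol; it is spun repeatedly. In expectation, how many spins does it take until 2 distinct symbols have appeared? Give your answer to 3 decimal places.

2.100

Going from k to k+1 distinct takes a geometric number of spins with mean 11/(11-k).
Sum over k = 0,...,1: E = 11/11 + 11/10 = 2.1000.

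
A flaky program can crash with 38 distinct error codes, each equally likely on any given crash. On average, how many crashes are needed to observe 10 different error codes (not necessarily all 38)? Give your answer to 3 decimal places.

11.428

With k distinct error codes already seen, the next new one arrives after an expected 38/(38-k) crashes.
Sum over k = 0,...,9: E = 38/38 + 38/37 + 38/36 + ... + 38/30 + 38/29 = 11.4278.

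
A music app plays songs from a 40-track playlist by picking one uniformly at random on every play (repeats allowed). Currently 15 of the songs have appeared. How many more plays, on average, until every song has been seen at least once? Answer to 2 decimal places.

152.64

From k distinct to k+1 distinct takes on average 40/(40-k) plays.
Sum over k = 15,...,39: E = 40/25 + 40/24 + 40/23 + ... + 40/2 + 40/1 = 152.638.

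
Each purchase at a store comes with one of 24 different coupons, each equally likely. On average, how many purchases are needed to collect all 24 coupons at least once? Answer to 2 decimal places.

90.62

After k distinct coupons have appeared, the next purchase gives a new one with probability (24-k)/24, so the expected wait for the (k+1)-th is 24/(24-k).
E[T] = 24/24 + 24/23 + 24/22 + ... + 24/2 + 24/1 = 24·H_{24}.
H_{24} = 3.776, so E[T] = 90.623.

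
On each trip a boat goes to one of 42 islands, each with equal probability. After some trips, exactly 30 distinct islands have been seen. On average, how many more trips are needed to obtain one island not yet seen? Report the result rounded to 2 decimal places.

Each trip yields a new island with probability (42-30)/42 = 12/42, so the wait is geometric with mean 42/12.
E = 42/12 = 3.500.

3.50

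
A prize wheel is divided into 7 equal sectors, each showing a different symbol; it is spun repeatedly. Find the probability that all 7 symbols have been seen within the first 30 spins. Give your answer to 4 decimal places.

0.9322

Let A_i be the event that symbol i is missing after 30 spins. By inclusion–exclusion on the A_i,
P(all seen) = Σ_{j=0}^{7} (-1)^j C(7,j)((7-j)/7)^30
= 1.00000 - 0.06866 + 0.00087 - 0.00000 + 0.00000 - 0.00000 + 0.00000 - 0.00000
= 0.93221.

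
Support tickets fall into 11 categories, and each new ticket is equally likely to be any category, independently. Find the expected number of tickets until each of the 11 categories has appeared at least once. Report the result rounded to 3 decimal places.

After k distinct categories have appeared, the next ticket gives a new one with probability (11-k)/11, so the expected wait for the (k+1)-th is 11/(11-k).
E[T] = 11/11 + 11/10 + 11/9 + ... + 11/2 + 11/1 = 11·H_{11}.
H_{11} = 3.0199, so E[T] = 33.2187.

33.219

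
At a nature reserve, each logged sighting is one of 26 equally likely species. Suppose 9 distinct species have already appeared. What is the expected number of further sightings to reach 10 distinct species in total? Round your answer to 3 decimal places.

1.529

The wait to go from k to k+1 distinct species is geometric with mean 26/(26-k).
Only the k = 9 term is needed: E = 26/17 = 1.5294.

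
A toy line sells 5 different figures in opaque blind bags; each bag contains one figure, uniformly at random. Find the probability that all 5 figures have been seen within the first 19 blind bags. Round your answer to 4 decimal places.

0.9286

By inclusion–exclusion over which figures are missing,
P(all seen) = Σ_{j=0}^{5} (-1)^j C(5,j)((5-j)/5)^19
= 1.00000 - 0.07206 + 0.00061 - 0.00000 + 0.00000 - 0.00000
= 0.92855.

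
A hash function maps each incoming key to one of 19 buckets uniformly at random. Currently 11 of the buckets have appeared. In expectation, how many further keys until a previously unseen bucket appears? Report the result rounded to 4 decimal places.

2.3750

The number of keys until the next new bucket is geometric with success probability 8/19, so its mean is 19/8.
E = 19/8 = 2.37500.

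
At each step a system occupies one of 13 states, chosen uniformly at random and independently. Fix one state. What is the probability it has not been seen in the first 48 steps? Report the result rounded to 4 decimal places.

Each step misses the fixed state with probability (13-1)/13 = 12/13, independently.
P(still missing after 48) = (12/13)^48 = 0.02145.

0.0214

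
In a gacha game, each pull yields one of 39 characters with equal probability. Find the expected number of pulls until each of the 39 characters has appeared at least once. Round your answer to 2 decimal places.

After k distinct characters have appeared, the next pull gives a new one with probability (39-k)/39, so the expected wait for the (k+1)-th is 39/(39-k).
E[T] = 39/39 + 39/38 + 39/37 + ... + 39/2 + 39/1 = 39·H_{39}.
H_{39} = 4.254, so E[T] = 165.888.

165.89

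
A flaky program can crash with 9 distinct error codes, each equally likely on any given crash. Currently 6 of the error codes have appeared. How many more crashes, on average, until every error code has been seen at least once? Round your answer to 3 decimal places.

16.500

From k distinct to k+1 distinct takes on average 9/(9-k) crashes.
Sum over k = 6,...,8: E = 9/3 + 9/2 + 9/1 = 16.5000.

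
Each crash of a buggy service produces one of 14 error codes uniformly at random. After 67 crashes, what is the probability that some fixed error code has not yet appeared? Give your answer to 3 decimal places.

On each crash the fixed error code fails to appear with probability 13/14.
P(still missing after 67) = (13/14)^67 = 0.0070.

0.007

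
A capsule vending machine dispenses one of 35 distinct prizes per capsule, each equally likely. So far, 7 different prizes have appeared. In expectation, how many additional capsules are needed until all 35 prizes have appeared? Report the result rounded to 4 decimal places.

137.4510

The wait to go from k to k+1 distinct prizes is geometric with mean 35/(35-k).
Sum over k = 7,...,34: E = 35/28 + 35/27 + 35/26 + ... + 35/2 + 35/1 = 137.45099.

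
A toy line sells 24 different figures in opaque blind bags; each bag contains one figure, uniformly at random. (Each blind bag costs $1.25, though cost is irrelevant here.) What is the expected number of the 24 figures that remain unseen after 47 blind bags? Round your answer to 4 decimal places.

3.2471

For each figure, P(unseen after 47) = (23/24)^47 = 0.13529.
By linearity of expectation, E[unseen] = 24·(23/24)^47 = 3.24707.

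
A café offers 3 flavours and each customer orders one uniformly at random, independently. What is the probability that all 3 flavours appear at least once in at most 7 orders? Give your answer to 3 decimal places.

Let A_i be the event that flavour i is missing after 7 orders. By inclusion–exclusion on the A_i,
P(all seen) = Σ_{j=0}^{3} (-1)^j C(3,j)((3-j)/3)^7
= 1.0000 - 0.1756 + 0.0014 - 0.0000
= 0.8258.

0.826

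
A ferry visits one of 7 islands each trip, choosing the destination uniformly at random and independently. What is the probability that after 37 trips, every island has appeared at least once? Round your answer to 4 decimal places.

0.9767

Let A_i be the event that island i is missing after 37 trips. By inclusion–exclusion on the A_i,
P(all seen) = Σ_{j=0}^{7} (-1)^j C(7,j)((7-j)/7)^37
= 1.00000 - 0.02334 + 0.00008 - 0.00000 + 0.00000 - 0.00000 + 0.00000 - 0.00000
= 0.97674.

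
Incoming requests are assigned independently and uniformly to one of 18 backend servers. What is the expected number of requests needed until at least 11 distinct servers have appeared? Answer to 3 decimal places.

With k distinct servers already seen, the next new one arrives after an expected 18/(18-k) requests.
Sum over k = 0,...,10: E = 18/18 + 18/17 + 18/16 + ... + 18/9 + 18/8 = 16.2405.

16.241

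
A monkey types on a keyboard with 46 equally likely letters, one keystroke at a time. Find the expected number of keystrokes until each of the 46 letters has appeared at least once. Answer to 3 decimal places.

203.168

The wait to go from k to k+1 distinct letters is geometric with mean 46/(46-k).
E[T] = 46/46 + 46/45 + 46/44 + ... + 46/2 + 46/1 = 46·H_{46}.
H_{46} = 4.4167, so E[T] = 203.1676.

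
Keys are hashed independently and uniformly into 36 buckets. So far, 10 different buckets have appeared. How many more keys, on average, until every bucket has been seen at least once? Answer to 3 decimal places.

From k distinct to k+1 distinct takes on average 36/(36-k) keys.
Sum over k = 10,...,35: E = 36/26 + 36/25 + 36/24 + ... + 36/2 + 36/1 = 138.7591.

138.759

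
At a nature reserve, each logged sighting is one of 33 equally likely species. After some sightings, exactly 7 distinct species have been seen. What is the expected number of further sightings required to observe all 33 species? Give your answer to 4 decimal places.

127.1959

From k distinct to k+1 distinct takes on average 33/(33-k) sightings.
Sum over k = 7,...,32: E = 33/26 + 33/25 + 33/24 + ... + 33/2 + 33/1 = 127.19585.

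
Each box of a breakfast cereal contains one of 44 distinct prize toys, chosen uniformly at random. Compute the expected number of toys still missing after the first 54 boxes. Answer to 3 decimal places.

For each toy, P(unseen after 54) = (43/44)^54 = 0.2890.
By linearity of expectation, E[unseen] = 44·(43/44)^54 = 12.7147.

12.715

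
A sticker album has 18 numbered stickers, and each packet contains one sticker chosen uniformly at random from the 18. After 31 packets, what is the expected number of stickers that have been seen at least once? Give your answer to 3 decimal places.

For each sticker, P(seen in 31 packets) = 1 - (17/18)^31 = 0.8300.
By linearity of expectation, E[distinct seen] = 18·(1 - (17/18)^31) = 14.9399.

14.940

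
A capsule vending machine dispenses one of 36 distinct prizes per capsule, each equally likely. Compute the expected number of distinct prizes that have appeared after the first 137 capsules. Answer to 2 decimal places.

For each prize, P(seen in 137 capsules) = 1 - (35/36)^137 = 0.979.
By linearity of expectation, E[distinct seen] = 36·(1 - (35/36)^137) = 35.241.

35.24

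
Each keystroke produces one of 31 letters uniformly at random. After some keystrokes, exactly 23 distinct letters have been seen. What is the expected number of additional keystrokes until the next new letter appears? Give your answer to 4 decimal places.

3.8750

The number of keystrokes until the next new letter is geometric with success probability 8/31, so its mean is 31/8.
E = 31/8 = 3.87500.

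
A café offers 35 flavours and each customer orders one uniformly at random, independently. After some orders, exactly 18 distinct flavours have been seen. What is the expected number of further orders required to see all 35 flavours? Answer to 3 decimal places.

With k distinct flavours already seen, the next new one takes an expected 35/(35-k) orders.
Sum over k = 18,...,34: E = 35/17 + 35/16 + 35/15 + ... + 35/2 + 35/1 = 120.3843.

120.384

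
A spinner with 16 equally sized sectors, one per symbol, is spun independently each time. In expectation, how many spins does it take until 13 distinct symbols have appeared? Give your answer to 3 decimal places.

24.758

With k distinct symbols already seen, the next new one arrives after an expected 16/(16-k) spins.
Sum over k = 0,...,12: E = 16/16 + 16/15 + 16/14 + ... + 16/5 + 16/4 = 24.7583.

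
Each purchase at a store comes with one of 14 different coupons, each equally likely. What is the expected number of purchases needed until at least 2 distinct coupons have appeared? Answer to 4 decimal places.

2.0769

Going from k to k+1 distinct takes a geometric number of purchases with mean 14/(14-k).
Sum over k = 0,...,1: E = 14/14 + 14/13 = 2.07692.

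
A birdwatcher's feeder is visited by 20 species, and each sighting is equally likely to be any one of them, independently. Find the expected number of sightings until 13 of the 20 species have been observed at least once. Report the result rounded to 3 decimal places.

Going from k to k+1 distinct takes a geometric number of sightings with mean 20/(20-k).
Sum over k = 0,...,12: E = 20/20 + 20/19 + 20/18 + ... + 20/9 + 20/8 = 20.0977.

20.098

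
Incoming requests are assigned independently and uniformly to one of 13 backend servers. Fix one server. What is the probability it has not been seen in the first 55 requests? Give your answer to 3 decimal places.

On each request the fixed server fails to appear with probability 12/13.
P(still missing after 55) = (12/13)^55 = 0.0122.

0.012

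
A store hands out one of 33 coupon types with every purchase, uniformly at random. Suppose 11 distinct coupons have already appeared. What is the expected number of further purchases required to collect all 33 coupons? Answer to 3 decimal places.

The wait to go from k to k+1 distinct coupons is geometric with mean 33/(33-k).
Sum over k = 11,...,32: E = 33/22 + 33/21 + 33/20 + ... + 33/2 + 33/1 = 121.7968.

121.797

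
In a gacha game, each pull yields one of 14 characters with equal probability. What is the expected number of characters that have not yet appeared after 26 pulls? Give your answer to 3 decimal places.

For each character, P(unseen after 26) = (13/14)^26 = 0.1456.
By linearity of expectation, E[unseen] = 14·(13/14)^26 = 2.0386.

2.039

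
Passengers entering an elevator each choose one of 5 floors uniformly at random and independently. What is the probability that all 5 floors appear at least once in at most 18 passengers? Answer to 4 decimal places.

0.9109

By inclusion–exclusion over which floors are missing,
P(all seen) = Σ_{j=0}^{5} (-1)^j C(5,j)((5-j)/5)^18
= 1.00000 - 0.09007 + 0.00102 - 0.00000 + 0.00000 - 0.00000
= 0.91094.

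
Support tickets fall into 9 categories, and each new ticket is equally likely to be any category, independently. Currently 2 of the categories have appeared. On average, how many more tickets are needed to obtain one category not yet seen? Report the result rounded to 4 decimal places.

1.2857

Each ticket yields a new category with probability (9-2)/9 = 7/9, so the wait is geometric with mean 9/7.
E = 9/7 = 1.28571.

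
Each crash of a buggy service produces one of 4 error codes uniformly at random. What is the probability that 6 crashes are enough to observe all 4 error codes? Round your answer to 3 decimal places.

By inclusion–exclusion over which error codes are missing,
P(all seen) = Σ_{j=0}^{4} (-1)^j C(4,j)((4-j)/4)^6
= 1.0000 - 0.7119 + 0.0938 - 0.0010 + 0.0000
= 0.3809.

0.381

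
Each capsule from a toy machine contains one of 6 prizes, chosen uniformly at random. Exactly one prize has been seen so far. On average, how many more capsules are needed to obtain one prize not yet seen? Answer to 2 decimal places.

Each capsule yields a new prize with probability (6-1)/6 = 5/6, so the wait is geometric with mean 6/5.
E = 6/5 = 1.200.

1.20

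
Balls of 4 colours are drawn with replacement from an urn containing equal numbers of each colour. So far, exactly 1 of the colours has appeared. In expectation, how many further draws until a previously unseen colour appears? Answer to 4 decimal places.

1.3333

The number of draws until the next new colour is geometric with success probability 3/4, so its mean is 4/3.
E = 4/3 = 1.33333.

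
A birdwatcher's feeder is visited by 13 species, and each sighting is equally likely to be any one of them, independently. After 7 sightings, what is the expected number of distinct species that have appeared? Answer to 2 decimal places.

5.58

For each species, P(seen in 7 sightings) = 1 - (12/13)^7 = 0.429.
By linearity of expectation, E[distinct seen] = 13·(1 - (12/13)^7) = 5.577.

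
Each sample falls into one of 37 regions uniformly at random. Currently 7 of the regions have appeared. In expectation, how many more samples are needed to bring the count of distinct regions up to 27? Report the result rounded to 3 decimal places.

With k distinct regions already seen, the next new one takes an expected 37/(37-k) samples.
Sum over k = 7,...,26: E = 37/30 + 37/29 + 37/28 + ... + 37/12 + 37/11 = 39.4427.

39.443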